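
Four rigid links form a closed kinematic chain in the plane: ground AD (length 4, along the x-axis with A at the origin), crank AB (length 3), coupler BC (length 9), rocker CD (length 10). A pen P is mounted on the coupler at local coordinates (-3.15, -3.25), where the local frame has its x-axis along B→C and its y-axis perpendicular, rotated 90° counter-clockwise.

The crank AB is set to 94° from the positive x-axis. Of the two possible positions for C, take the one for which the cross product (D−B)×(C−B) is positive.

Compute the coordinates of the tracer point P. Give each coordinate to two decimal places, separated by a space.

0.24 -1.51

A=(0,0), D=(4.00,0)
B = A + 3.00·(cos94°, sin94°) = (-0.2093, 2.9927)
|BD| = 5.1647
circle(B,9.00) ∩ circle(D,10.00): a=0.7429, h=8.9693
  candidates: C₊=(5.5935,9.8722) cross=46.324; C₋=(-4.8010,-4.7478) cross=-46.324
  mode + wants cross > 0 → take C=(5.5935,9.8722) (cross=46.324)
ex = (C−B)/|BC| = (0.6448,0.7644); ey = (-0.7644,0.6448)
P = B + -3.15·ex + -3.25·ey = (0.2440,-1.5106)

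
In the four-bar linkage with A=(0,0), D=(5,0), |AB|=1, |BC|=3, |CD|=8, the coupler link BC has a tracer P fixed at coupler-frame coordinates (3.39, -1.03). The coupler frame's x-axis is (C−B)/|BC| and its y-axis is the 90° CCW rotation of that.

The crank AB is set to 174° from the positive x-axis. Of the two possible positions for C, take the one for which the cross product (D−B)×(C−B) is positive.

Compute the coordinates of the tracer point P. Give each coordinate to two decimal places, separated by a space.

-1.86 3.54

A=(0,0), D=(5.00,0)
B = A + 1.00·(cos174°, sin174°) = (-0.9945, 0.1045)
|BD| = 5.9954
circle(B,3.00) ∩ circle(D,8.00): a=-1.5891, h=2.5446
  candidates: C₊=(-2.5390,2.6764) cross=15.256; C₋=(-2.6278,-2.4119) cross=-15.256
  mode + wants cross > 0 → take C=(-2.5390,2.6764) (cross=15.256)
ex = (C−B)/|BC| = (-0.5148,0.8573); ey = (-0.8573,-0.5148)
P = B + 3.39·ex + -1.03·ey = (-1.8568,3.5410)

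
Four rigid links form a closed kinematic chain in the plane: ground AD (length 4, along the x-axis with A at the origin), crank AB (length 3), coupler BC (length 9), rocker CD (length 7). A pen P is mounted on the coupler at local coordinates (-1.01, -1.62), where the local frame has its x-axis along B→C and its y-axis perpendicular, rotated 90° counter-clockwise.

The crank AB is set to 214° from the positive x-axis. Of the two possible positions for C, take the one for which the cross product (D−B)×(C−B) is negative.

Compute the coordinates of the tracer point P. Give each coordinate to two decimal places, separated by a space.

-4.26 -2.40

A=(0,0), D=(4.00,0)
B = A + 3.00·(cos214°, sin214°) = (-2.4871, -1.6776)
|BD| = 6.7005
circle(B,9.00) ∩ circle(D,7.00): a=5.7381, h=6.9335
  candidates: C₊=(1.3324,6.4718) cross=46.458; C₋=(4.8042,-6.9537) cross=-46.458
  mode - wants cross < 0 → take C=(4.8042,-6.9537) (cross=-46.458)
ex = (C−B)/|BC| = (0.8101,-0.5862); ey = (0.5862,0.8101)
P = B + -1.01·ex + -1.62·ey = (-4.2551,-2.3979)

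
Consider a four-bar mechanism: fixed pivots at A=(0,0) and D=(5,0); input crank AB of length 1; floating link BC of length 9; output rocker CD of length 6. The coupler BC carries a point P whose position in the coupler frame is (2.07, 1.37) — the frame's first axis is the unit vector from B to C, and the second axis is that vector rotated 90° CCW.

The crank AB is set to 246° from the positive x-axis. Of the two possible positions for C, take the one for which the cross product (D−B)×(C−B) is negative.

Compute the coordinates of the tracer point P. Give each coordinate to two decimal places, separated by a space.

A=(0,0), D=(5.00,0)
B = A + 1.00·(cos246°, sin246°) = (-0.4067, -0.9135)
|BD| = 5.4834
circle(B,9.00) ∩ circle(D,6.00): a=6.8450, h=5.8435
  candidates: C₊=(5.3691,5.9886) cross=32.042; C₋=(7.3161,-5.5349) cross=-32.042
  mode - wants cross < 0 → take C=(7.3161,-5.5349) (cross=-32.042)
ex = (C−B)/|BC| = (0.8581,-0.5135); ey = (0.5135,0.8581)
P = B + 2.07·ex + 1.37·ey = (2.0730,-0.8009)

2.07 -0.80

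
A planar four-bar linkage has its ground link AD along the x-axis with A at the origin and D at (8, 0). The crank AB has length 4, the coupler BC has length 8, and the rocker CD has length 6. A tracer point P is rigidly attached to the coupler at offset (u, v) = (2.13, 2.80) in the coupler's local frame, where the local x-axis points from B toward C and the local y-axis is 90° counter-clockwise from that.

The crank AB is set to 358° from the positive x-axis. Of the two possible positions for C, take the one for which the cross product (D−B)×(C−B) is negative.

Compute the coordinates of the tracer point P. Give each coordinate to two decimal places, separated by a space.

7.48 0.36

A=(0,0), D=(8.00,0)
B = A + 4.00·(cos358°, sin358°) = (3.9976, -0.1396)
|BD| = 4.0049
circle(B,8.00) ∩ circle(D,6.00): a=5.4982, h=5.8112
  candidates: C₊=(9.2898,5.8597) cross=23.273; C₋=(9.6950,-5.7556) cross=-23.273
  mode - wants cross < 0 → take C=(9.6950,-5.7556) (cross=-23.273)
ex = (C−B)/|BC| = (0.7122,-0.7020); ey = (0.7020,0.7122)
P = B + 2.13·ex + 2.80·ey = (7.4801,0.3592)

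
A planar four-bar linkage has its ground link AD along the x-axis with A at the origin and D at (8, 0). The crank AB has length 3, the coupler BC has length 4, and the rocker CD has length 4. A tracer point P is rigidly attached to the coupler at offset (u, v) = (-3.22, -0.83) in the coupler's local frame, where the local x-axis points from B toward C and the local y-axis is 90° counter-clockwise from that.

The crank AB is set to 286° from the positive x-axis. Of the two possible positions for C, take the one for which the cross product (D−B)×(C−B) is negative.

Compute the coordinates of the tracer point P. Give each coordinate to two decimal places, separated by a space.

-2.27 -4.10

A=(0,0), D=(8.00,0)
B = A + 3.00·(cos286°, sin286°) = (0.8269, -2.8838)
|BD| = 7.7311
circle(B,4.00) ∩ circle(D,4.00): a=3.8655, h=1.0284
  candidates: C₊=(4.0298,-0.4877) cross=7.951; C₋=(4.7971,-2.3961) cross=-7.951
  mode - wants cross < 0 → take C=(4.7971,-2.3961) (cross=-7.951)
ex = (C−B)/|BC| = (0.9925,0.1219); ey = (-0.1219,0.9925)
P = B + -3.22·ex + -0.83·ey = (-2.2679,-4.1002)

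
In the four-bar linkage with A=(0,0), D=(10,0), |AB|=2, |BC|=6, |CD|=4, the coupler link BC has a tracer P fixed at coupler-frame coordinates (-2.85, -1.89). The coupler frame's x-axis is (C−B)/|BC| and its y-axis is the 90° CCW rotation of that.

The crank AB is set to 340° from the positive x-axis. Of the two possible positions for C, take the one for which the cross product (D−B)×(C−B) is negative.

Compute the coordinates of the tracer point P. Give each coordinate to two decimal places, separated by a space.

-1.48 -1.30

A=(0,0), D=(10.00,0)
B = A + 2.00·(cos340°, sin340°) = (1.8794, -0.6840)
|BD| = 8.1494
circle(B,6.00) ∩ circle(D,4.00): a=5.3018, h=2.8091
  candidates: C₊=(6.9267,2.5602) cross=22.893; C₋=(7.3982,-3.0382) cross=-22.893
  mode - wants cross < 0 → take C=(7.3982,-3.0382) (cross=-22.893)
ex = (C−B)/|BC| = (0.9198,-0.3924); ey = (0.3924,0.9198)
P = B + -2.85·ex + -1.89·ey = (-1.4836,-1.3042)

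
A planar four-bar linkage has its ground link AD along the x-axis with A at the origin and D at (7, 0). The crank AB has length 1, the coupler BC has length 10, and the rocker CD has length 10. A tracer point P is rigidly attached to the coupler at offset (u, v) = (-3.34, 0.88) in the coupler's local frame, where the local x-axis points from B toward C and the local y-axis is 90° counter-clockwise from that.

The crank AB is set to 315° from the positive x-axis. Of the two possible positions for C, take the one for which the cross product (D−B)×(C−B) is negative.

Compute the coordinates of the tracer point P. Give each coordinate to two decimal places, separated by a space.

0.10 2.69

A=(0,0), D=(7.00,0)
B = A + 1.00·(cos315°, sin315°) = (0.7071, -0.7071)
|BD| = 6.3325
circle(B,10.00) ∩ circle(D,10.00): a=3.1662, h=9.4855
  candidates: C₊=(2.7944,9.0726) cross=60.067; C₋=(4.9127,-9.7797) cross=-60.067
  mode - wants cross < 0 → take C=(4.9127,-9.7797) (cross=-60.067)
ex = (C−B)/|BC| = (0.4206,-0.9073); ey = (0.9073,0.4206)
P = B + -3.34·ex + 0.88·ey = (0.1008,2.6932)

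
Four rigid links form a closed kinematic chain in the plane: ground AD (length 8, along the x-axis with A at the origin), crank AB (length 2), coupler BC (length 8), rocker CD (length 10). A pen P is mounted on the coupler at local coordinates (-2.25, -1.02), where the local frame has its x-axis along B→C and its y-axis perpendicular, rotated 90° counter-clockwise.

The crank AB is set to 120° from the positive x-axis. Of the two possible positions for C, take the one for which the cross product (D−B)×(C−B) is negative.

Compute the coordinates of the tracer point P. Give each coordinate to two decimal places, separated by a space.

-2.33 3.81

A=(0,0), D=(8.00,0)
B = A + 2.00·(cos120°, sin120°) = (-1.0000, 1.7321)
|BD| = 9.1652
circle(B,8.00) ∩ circle(D,10.00): a=2.6186, h=7.5593
  candidates: C₊=(3.0000,8.6603) cross=69.282; C₋=(0.1429,-6.1859) cross=-69.282
  mode - wants cross < 0 → take C=(0.1429,-6.1859) (cross=-69.282)
ex = (C−B)/|BC| = (0.1429,-0.9897); ey = (0.9897,0.1429)
P = B + -2.25·ex + -1.02·ey = (-2.3310,3.8133)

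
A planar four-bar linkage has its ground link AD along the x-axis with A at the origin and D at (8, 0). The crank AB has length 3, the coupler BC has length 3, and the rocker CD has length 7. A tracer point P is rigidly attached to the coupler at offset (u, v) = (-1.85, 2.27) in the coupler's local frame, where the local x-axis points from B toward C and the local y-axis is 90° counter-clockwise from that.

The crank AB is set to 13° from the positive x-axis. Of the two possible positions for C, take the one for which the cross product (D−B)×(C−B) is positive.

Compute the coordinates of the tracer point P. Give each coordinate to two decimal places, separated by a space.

1.38 -1.81

A=(0,0), D=(8.00,0)
B = A + 3.00·(cos13°, sin13°) = (2.9231, 0.6749)
|BD| = 5.1215
circle(B,3.00) ∩ circle(D,7.00): a=-1.3443, h=2.6820
  candidates: C₊=(1.9439,3.5106) cross=13.736; C₋=(1.2371,-1.8066) cross=-13.736
  mode + wants cross > 0 → take C=(1.9439,3.5106) (cross=13.736)
ex = (C−B)/|BC| = (-0.3264,0.9452); ey = (-0.9452,-0.3264)
P = B + -1.85·ex + 2.27·ey = (1.3813,-1.8147)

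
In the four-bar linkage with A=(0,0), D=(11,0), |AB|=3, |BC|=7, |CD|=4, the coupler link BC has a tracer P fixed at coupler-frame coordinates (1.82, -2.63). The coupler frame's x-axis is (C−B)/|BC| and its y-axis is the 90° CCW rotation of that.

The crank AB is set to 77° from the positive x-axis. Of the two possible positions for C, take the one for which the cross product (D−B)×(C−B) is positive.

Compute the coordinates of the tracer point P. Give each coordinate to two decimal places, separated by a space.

A=(0,0), D=(11.00,0)
B = A + 3.00·(cos77°, sin77°) = (0.6749, 2.9231)
|BD| = 10.7309
circle(B,7.00) ∩ circle(D,4.00): a=6.9031, h=1.1608
  candidates: C₊=(7.6331,2.1596) cross=12.456; C₋=(7.0007,-0.0742) cross=-12.456
  mode + wants cross > 0 → take C=(7.6331,2.1596) (cross=12.456)
ex = (C−B)/|BC| = (0.9940,-0.1091); ey = (0.1091,0.9940)
P = B + 1.82·ex + -2.63·ey = (2.1971,0.1103)

2.20 0.11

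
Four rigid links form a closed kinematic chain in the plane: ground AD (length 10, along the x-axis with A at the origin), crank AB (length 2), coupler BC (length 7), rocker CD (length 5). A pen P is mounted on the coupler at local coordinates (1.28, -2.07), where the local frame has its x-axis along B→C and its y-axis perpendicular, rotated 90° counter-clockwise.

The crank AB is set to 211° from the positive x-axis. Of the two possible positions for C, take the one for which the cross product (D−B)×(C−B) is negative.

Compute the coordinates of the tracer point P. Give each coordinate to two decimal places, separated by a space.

A=(0,0), D=(10.00,0)
B = A + 2.00·(cos211°, sin211°) = (-1.7143, -1.0301)
|BD| = 11.7595
circle(B,7.00) ∩ circle(D,5.00): a=6.9002, h=1.1777
  candidates: C₊=(5.0562,0.7475) cross=13.849; C₋=(5.2625,-1.5988) cross=-13.849
  mode - wants cross < 0 → take C=(5.2625,-1.5988) (cross=-13.849)
ex = (C−B)/|BC| = (0.9967,-0.0813); ey = (0.0813,0.9967)
P = B + 1.28·ex + -2.07·ey = (-0.6068,-3.1972)

-0.61 -3.20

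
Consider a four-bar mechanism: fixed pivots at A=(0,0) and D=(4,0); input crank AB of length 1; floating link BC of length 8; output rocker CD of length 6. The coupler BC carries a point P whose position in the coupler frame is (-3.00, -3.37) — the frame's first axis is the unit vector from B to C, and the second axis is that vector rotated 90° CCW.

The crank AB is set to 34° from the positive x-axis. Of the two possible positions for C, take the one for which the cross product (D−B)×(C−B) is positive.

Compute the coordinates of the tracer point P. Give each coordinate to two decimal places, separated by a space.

0.06 -3.89

A=(0,0), D=(4.00,0)
B = A + 1.00·(cos34°, sin34°) = (0.8290, 0.5592)
|BD| = 3.2199
circle(B,8.00) ∩ circle(D,6.00): a=5.9579, h=5.3388
  candidates: C₊=(7.6236,4.7822) cross=17.190; C₋=(5.7692,-5.7332) cross=-17.190
  mode + wants cross > 0 → take C=(7.6236,4.7822) (cross=17.190)
ex = (C−B)/|BC| = (0.8493,0.5279); ey = (-0.5279,0.8493)
P = B + -3.00·ex + -3.37·ey = (0.0600,-3.8866)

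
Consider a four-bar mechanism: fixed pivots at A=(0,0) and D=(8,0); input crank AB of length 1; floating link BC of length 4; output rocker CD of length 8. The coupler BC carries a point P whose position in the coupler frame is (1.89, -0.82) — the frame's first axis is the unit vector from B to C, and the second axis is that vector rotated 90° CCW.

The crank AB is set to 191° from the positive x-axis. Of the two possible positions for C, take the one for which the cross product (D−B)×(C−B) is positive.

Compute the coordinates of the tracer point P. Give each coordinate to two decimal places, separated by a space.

0.58 1.15

A=(0,0), D=(8.00,0)
B = A + 1.00·(cos191°, sin191°) = (-0.9816, -0.1908)
|BD| = 8.9837
circle(B,4.00) ∩ circle(D,8.00): a=1.8203, h=3.5618
  candidates: C₊=(0.7626,3.4089) cross=31.998; C₋=(0.9139,-3.7132) cross=-31.998
  mode + wants cross > 0 → take C=(0.7626,3.4089) (cross=31.998)
ex = (C−B)/|BC| = (0.4361,0.8999); ey = (-0.8999,0.4361)
P = B + 1.89·ex + -0.82·ey = (0.5805,1.1525)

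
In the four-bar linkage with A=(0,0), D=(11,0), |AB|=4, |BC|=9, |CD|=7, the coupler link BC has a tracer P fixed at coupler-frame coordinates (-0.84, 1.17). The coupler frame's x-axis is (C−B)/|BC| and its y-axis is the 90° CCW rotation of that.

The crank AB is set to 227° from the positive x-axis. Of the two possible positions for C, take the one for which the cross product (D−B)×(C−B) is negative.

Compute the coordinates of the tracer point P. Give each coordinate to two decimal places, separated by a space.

A=(0,0), D=(11.00,0)
B = A + 4.00·(cos227°, sin227°) = (-2.7280, -2.9254)
|BD| = 14.0362
circle(B,9.00) ∩ circle(D,7.00): a=8.1580, h=3.8009
  candidates: C₊=(4.4587,2.4923) cross=53.350; C₋=(6.0431,-4.9425) cross=-53.350
  mode - wants cross < 0 → take C=(6.0431,-4.9425) (cross=-53.350)
ex = (C−B)/|BC| = (0.9746,-0.2241); ey = (0.2241,0.9746)
P = B + -0.84·ex + 1.17·ey = (-3.2844,-1.5969)

-3.28 -1.60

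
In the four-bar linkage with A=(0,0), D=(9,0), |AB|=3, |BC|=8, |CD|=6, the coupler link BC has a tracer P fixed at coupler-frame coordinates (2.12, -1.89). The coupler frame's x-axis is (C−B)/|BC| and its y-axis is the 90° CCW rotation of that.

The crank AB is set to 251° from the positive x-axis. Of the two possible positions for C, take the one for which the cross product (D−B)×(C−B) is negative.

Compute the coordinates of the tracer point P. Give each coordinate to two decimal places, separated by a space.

0.40 -5.32

A=(0,0), D=(9.00,0)
B = A + 3.00·(cos251°, sin251°) = (-0.9767, -2.8366)
|BD| = 10.3721
circle(B,8.00) ∩ circle(D,6.00): a=6.5358, h=4.6133
  candidates: C₊=(4.0483,3.3883) cross=47.850; C₋=(6.5716,-5.4866) cross=-47.850
  mode - wants cross < 0 → take C=(6.5716,-5.4866) (cross=-47.850)
ex = (C−B)/|BC| = (0.9435,-0.3313); ey = (0.3313,0.9435)
P = B + 2.12·ex + -1.89·ey = (0.3975,-5.3221)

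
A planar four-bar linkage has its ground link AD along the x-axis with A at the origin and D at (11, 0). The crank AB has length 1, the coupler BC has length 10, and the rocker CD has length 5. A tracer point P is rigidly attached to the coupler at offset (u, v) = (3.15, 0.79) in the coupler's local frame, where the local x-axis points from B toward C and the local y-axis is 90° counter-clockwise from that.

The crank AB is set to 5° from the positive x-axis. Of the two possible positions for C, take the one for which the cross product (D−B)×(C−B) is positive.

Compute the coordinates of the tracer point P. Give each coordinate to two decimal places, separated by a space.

3.39 2.28

A=(0,0), D=(11.00,0)
B = A + 1.00·(cos5°, sin5°) = (0.9962, 0.0872)
|BD| = 10.0042
circle(B,10.00) ∩ circle(D,5.00): a=8.7505, h=4.8403
  candidates: C₊=(9.7886,4.8510) cross=48.423; C₋=(9.7042,-4.8292) cross=-48.423
  mode + wants cross > 0 → take C=(9.7886,4.8510) (cross=48.423)
ex = (C−B)/|BC| = (0.8792,0.4764); ey = (-0.4764,0.8792)
P = B + 3.15·ex + 0.79·ey = (3.3894,2.2824)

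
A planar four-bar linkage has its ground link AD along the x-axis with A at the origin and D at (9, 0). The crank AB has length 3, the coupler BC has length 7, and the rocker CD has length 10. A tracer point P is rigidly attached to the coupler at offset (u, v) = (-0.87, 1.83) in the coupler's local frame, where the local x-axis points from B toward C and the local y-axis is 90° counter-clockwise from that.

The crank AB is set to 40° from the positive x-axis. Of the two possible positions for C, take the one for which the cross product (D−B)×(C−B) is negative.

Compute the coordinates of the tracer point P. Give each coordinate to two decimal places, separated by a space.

A=(0,0), D=(9.00,0)
B = A + 3.00·(cos40°, sin40°) = (2.2981, 1.9284)
|BD| = 6.9738
circle(B,7.00) ∩ circle(D,10.00): a=-0.1697, h=6.9979
  candidates: C₊=(4.0701,8.7004) cross=48.802; C₋=(0.2000,-4.7498) cross=-48.802
  mode - wants cross < 0 → take C=(0.2000,-4.7498) (cross=-48.802)
ex = (C−B)/|BC| = (-0.2997,-0.9540); ey = (0.9540,-0.2997)
P = B + -0.87·ex + 1.83·ey = (4.3048,2.2099)

4.30 2.21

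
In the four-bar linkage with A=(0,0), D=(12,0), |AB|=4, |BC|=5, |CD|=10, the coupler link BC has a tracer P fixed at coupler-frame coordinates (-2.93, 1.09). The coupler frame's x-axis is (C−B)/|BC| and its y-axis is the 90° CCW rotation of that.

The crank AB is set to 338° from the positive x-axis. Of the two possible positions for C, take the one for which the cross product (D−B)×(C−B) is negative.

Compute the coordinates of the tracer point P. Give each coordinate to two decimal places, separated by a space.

4.41 1.55

A=(0,0), D=(12.00,0)
B = A + 4.00·(cos338°, sin338°) = (3.7087, -1.4984)
|BD| = 8.4256
circle(B,5.00) ∩ circle(D,10.00): a=-0.2379, h=4.9943
  candidates: C₊=(2.5864,3.3740) cross=42.080; C₋=(4.3628,-6.4555) cross=-42.080
  mode - wants cross < 0 → take C=(4.3628,-6.4555) (cross=-42.080)
ex = (C−B)/|BC| = (0.1308,-0.9914); ey = (0.9914,0.1308)
P = B + -2.93·ex + 1.09·ey = (4.4061,1.5490)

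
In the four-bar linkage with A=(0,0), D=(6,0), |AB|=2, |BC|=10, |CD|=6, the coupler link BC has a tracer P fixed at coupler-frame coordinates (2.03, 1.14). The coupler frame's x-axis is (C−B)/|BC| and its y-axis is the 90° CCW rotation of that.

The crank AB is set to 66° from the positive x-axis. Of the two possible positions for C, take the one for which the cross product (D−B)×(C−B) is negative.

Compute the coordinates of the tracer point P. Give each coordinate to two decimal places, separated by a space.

2.99 0.99

A=(0,0), D=(6.00,0)
B = A + 2.00·(cos66°, sin66°) = (0.8135, 1.8271)
|BD| = 5.4989
circle(B,10.00) ∩ circle(D,6.00): a=8.5688, h=5.1552
  candidates: C₊=(10.6083,3.8423) cross=28.348; C₋=(7.1825,-5.8823) cross=-28.348
  mode - wants cross < 0 → take C=(7.1825,-5.8823) (cross=-28.348)
ex = (C−B)/|BC| = (0.6369,-0.7709); ey = (0.7709,0.6369)
P = B + 2.03·ex + 1.14·ey = (2.9853,0.9882)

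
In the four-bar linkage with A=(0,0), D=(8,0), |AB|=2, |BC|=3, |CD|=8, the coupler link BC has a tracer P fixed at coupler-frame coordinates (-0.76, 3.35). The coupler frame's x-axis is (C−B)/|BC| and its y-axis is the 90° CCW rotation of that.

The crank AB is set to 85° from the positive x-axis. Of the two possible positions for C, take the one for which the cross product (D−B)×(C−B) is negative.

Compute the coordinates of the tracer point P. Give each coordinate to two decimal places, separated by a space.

3.55 2.63

A=(0,0), D=(8.00,0)
B = A + 2.00·(cos85°, sin85°) = (0.1743, 1.9924)
|BD| = 8.0753
circle(B,3.00) ∩ circle(D,8.00): a=0.6322, h=2.9326
  candidates: C₊=(1.5106,4.6784) cross=23.682; C₋=(0.0634,-1.0056) cross=-23.682
  mode - wants cross < 0 → take C=(0.0634,-1.0056) (cross=-23.682)
ex = (C−B)/|BC| = (-0.0370,-0.9993); ey = (0.9993,-0.0370)
P = B + -0.76·ex + 3.35·ey = (3.5501,2.6281)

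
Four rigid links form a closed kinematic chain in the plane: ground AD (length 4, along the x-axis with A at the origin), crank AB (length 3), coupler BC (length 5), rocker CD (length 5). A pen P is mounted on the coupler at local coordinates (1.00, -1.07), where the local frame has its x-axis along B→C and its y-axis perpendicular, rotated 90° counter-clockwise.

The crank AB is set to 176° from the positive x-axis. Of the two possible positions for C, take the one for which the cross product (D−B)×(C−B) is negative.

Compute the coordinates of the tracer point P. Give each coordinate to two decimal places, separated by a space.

A=(0,0), D=(4.00,0)
B = A + 3.00·(cos176°, sin176°) = (-2.9927, 0.2093)
|BD| = 6.9958
circle(B,5.00) ∩ circle(D,5.00): a=3.4979, h=3.5728
  candidates: C₊=(0.6105,3.6758) cross=24.994; C₋=(0.3968,-3.4665) cross=-24.994
  mode - wants cross < 0 → take C=(0.3968,-3.4665) (cross=-24.994)
ex = (C−B)/|BC| = (0.6779,-0.7352); ey = (0.7352,0.6779)
P = B + 1.00·ex + -1.07·ey = (-3.1014,-1.2512)

-3.10 -1.25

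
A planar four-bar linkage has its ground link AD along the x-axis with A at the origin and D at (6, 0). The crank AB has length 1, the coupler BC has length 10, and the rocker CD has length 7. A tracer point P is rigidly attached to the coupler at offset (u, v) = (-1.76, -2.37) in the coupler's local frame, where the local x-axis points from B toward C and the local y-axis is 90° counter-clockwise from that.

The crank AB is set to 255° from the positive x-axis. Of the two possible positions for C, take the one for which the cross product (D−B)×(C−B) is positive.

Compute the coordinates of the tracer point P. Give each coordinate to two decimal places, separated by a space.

A=(0,0), D=(6.00,0)
B = A + 1.00·(cos255°, sin255°) = (-0.2588, -0.9659)
|BD| = 6.3329
circle(B,10.00) ∩ circle(D,7.00): a=7.1930, h=6.9470
  candidates: C₊=(5.7905,6.9969) cross=43.994; C₋=(7.9096,-6.7345) cross=-43.994
  mode + wants cross > 0 → take C=(5.7905,6.9969) (cross=43.994)
ex = (C−B)/|BC| = (0.6049,0.7963); ey = (-0.7963,0.6049)
P = B + -1.76·ex + -2.37·ey = (0.5637,-3.8011)

0.56 -3.80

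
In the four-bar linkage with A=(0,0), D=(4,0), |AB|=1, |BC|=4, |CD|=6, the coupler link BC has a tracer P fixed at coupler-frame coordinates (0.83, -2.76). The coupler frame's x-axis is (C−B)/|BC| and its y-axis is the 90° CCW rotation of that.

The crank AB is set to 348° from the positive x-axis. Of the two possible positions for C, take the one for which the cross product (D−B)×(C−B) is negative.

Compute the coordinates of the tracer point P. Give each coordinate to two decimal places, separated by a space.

-1.89 0.09

A=(0,0), D=(4.00,0)
B = A + 1.00·(cos348°, sin348°) = (0.9781, -0.2079)
|BD| = 3.0290
circle(B,4.00) ∩ circle(D,6.00): a=-1.7869, h=3.5787
  candidates: C₊=(-1.0502,3.2397) cross=10.840; C₋=(-0.5589,-3.9008) cross=-10.840
  mode - wants cross < 0 → take C=(-0.5589,-3.9008) (cross=-10.840)
ex = (C−B)/|BC| = (-0.3843,-0.9232); ey = (0.9232,-0.3843)
P = B + 0.83·ex + -2.76·ey = (-1.8889,0.0864)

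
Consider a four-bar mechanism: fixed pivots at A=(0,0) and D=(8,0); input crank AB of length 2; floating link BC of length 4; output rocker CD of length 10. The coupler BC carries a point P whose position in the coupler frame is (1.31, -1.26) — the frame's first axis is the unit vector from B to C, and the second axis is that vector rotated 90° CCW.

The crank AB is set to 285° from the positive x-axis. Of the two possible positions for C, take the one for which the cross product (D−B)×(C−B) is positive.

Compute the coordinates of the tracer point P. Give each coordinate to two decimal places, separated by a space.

0.72 -0.13

A=(0,0), D=(8.00,0)
B = A + 2.00·(cos285°, sin285°) = (0.5176, -1.9319)
|BD| = 7.7277
circle(B,4.00) ∩ circle(D,10.00): a=-1.5711, h=3.6785
  candidates: C₊=(-1.9232,1.2371) cross=28.427; C₋=(-0.0840,-5.8863) cross=-28.427
  mode + wants cross > 0 → take C=(-1.9232,1.2371) (cross=28.427)
ex = (C−B)/|BC| = (-0.6102,0.7922); ey = (-0.7922,-0.6102)
P = B + 1.31·ex + -1.26·ey = (0.7165,-0.1252)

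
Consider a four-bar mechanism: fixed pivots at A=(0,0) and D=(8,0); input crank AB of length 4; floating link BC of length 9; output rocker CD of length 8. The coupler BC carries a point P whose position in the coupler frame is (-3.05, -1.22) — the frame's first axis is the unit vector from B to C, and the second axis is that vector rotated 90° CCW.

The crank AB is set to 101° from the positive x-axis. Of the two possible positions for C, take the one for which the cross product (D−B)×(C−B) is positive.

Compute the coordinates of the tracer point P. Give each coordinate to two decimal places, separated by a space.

A=(0,0), D=(8.00,0)
B = A + 4.00·(cos101°, sin101°) = (-0.7632, 3.9265)
|BD| = 9.6027
circle(B,9.00) ∩ circle(D,8.00): a=5.6865, h=6.9759
  candidates: C₊=(7.2786,7.9674) cross=66.988; C₋=(1.5737,-4.7648) cross=-66.988
  mode + wants cross > 0 → take C=(7.2786,7.9674) (cross=66.988)
ex = (C−B)/|BC| = (0.8935,0.4490); ey = (-0.4490,0.8935)
P = B + -3.05·ex + -1.22·ey = (-2.9408,1.4670)

-2.94 1.47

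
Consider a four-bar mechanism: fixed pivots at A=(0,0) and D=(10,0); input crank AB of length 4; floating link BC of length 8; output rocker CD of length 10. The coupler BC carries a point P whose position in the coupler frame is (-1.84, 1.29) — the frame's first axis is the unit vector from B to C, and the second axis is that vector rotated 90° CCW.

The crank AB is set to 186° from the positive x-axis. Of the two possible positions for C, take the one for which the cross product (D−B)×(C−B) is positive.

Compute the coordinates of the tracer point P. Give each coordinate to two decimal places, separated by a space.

-6.18 -0.85

A=(0,0), D=(10.00,0)
B = A + 4.00·(cos186°, sin186°) = (-3.9781, -0.4181)
|BD| = 13.9843
circle(B,8.00) ∩ circle(D,10.00): a=5.7050, h=5.6083
  candidates: C₊=(1.5567,5.3582) cross=78.428; C₋=(1.8921,-5.8533) cross=-78.428
  mode + wants cross > 0 → take C=(1.5567,5.3582) (cross=78.428)
ex = (C−B)/|BC| = (0.6918,0.7220); ey = (-0.7220,0.6918)
P = B + -1.84·ex + 1.29·ey = (-6.1825,-0.8542)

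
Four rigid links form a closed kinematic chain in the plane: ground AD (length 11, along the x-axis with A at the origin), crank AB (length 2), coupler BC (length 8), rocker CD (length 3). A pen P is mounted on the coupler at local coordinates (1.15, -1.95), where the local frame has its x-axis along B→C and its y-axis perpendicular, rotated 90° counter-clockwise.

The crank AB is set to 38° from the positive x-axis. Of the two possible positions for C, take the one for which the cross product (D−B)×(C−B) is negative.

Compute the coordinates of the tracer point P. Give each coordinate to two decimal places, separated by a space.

1.81 -1.02

A=(0,0), D=(11.00,0)
B = A + 2.00·(cos38°, sin38°) = (1.5760, 1.2313)
|BD| = 9.5041
circle(B,8.00) ∩ circle(D,3.00): a=7.6455, h=2.3550
  candidates: C₊=(9.4622,2.5759) cross=22.382; C₋=(8.8520,-2.0943) cross=-22.382
  mode - wants cross < 0 → take C=(8.8520,-2.0943) (cross=-22.382)
ex = (C−B)/|BC| = (0.9095,-0.4157); ey = (0.4157,0.9095)
P = B + 1.15·ex + -1.95·ey = (1.8113,-1.0203)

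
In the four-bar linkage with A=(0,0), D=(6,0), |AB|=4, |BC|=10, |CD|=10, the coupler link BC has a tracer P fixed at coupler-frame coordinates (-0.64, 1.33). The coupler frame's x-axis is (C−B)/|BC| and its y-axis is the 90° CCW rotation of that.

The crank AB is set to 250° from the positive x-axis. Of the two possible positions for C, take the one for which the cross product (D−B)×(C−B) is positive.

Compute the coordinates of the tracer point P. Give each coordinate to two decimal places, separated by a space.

A=(0,0), D=(6.00,0)
B = A + 4.00·(cos250°, sin250°) = (-1.3681, -3.7588)
|BD| = 8.2715
circle(B,10.00) ∩ circle(D,10.00): a=4.1357, h=9.1047
  candidates: C₊=(-1.8215,6.2309) cross=75.309; C₋=(6.4534,-9.9897) cross=-75.309
  mode + wants cross > 0 → take C=(-1.8215,6.2309) (cross=75.309)
ex = (C−B)/|BC| = (-0.0453,0.9990); ey = (-0.9990,-0.0453)
P = B + -0.64·ex + 1.33·ey = (-2.6677,-4.4584)

-2.67 -4.46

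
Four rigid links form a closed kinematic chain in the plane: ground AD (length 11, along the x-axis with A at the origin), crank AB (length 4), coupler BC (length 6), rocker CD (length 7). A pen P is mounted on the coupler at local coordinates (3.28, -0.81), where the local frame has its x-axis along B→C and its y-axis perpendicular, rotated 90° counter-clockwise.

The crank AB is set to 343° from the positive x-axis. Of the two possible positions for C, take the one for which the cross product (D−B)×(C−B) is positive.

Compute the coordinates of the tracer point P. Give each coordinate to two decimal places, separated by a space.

5.61 1.70

A=(0,0), D=(11.00,0)
B = A + 4.00·(cos343°, sin343°) = (3.8252, -1.1695)
|BD| = 7.2695
circle(B,6.00) ∩ circle(D,7.00): a=2.7406, h=5.3375
  candidates: C₊=(5.6714,4.5394) cross=38.801; C₋=(7.3888,-5.9966) cross=-38.801
  mode + wants cross > 0 → take C=(5.6714,4.5394) (cross=38.801)
ex = (C−B)/|BC| = (0.3077,0.9515); ey = (-0.9515,0.3077)
P = B + 3.28·ex + -0.81·ey = (5.6052,1.7021)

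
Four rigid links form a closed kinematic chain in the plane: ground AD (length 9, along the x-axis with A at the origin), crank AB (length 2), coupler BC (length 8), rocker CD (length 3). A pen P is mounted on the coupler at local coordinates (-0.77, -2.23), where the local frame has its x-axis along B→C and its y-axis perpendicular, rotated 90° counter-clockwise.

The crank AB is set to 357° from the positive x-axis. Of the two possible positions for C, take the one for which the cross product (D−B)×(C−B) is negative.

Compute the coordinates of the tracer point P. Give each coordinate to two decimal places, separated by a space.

A=(0,0), D=(9.00,0)
B = A + 2.00·(cos357°, sin357°) = (1.9973, -0.1047)
|BD| = 7.0035
circle(B,8.00) ∩ circle(D,3.00): a=7.4284, h=2.9698
  candidates: C₊=(9.3804,2.9758) cross=20.799; C₋=(9.4692,-2.9631) cross=-20.799
  mode - wants cross < 0 → take C=(9.4692,-2.9631) (cross=-20.799)
ex = (C−B)/|BC| = (0.9340,-0.3573); ey = (0.3573,0.9340)
P = B + -0.77·ex + -2.23·ey = (0.4813,-1.9123)

0.48 -1.91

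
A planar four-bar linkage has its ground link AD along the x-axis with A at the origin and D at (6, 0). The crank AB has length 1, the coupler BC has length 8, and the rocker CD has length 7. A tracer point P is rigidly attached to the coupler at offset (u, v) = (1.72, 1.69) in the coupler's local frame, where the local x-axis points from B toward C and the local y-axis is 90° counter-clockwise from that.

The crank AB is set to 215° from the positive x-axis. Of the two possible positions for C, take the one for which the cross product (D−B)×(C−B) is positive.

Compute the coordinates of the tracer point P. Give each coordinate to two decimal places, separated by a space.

A=(0,0), D=(6.00,0)
B = A + 1.00·(cos215°, sin215°) = (-0.8192, -0.5736)
|BD| = 6.8432
circle(B,8.00) ∩ circle(D,7.00): a=4.5176, h=6.6024
  candidates: C₊=(3.1292,6.3842) cross=45.182; C₋=(4.2359,-6.7741) cross=-45.182
  mode + wants cross > 0 → take C=(3.1292,6.3842) (cross=45.182)
ex = (C−B)/|BC| = (0.4935,0.8697); ey = (-0.8697,0.4935)
P = B + 1.72·ex + 1.69·ey = (-1.4401,1.7564)

-1.44 1.76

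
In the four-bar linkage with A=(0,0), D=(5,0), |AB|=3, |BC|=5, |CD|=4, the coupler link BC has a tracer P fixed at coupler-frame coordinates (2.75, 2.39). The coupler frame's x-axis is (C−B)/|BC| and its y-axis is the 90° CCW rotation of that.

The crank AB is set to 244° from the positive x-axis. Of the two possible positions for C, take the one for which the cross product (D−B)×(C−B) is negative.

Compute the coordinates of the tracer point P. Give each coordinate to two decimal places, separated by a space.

A=(0,0), D=(5.00,0)
B = A + 3.00·(cos244°, sin244°) = (-1.3151, -2.6964)
|BD| = 6.8667
circle(B,5.00) ∩ circle(D,4.00): a=4.0887, h=2.8780
  candidates: C₊=(1.3150,1.5560) cross=19.762; C₋=(3.5753,-3.7377) cross=-19.762
  mode - wants cross < 0 → take C=(3.5753,-3.7377) (cross=-19.762)
ex = (C−B)/|BC| = (0.9781,-0.2083); ey = (0.2083,0.9781)
P = B + 2.75·ex + 2.39·ey = (1.8723,-0.9315)

1.87 -0.93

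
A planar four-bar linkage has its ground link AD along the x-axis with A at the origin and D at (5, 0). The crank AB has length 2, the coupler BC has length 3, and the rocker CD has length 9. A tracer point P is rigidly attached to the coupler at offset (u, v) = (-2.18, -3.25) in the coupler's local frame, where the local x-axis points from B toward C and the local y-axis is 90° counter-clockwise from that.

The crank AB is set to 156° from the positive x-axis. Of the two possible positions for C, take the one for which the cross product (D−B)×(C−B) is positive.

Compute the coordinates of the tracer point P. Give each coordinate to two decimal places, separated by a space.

A=(0,0), D=(5.00,0)
B = A + 2.00·(cos156°, sin156°) = (-1.8271, 0.8135)
|BD| = 6.8754
circle(B,3.00) ∩ circle(D,9.00): a=-1.7984, h=2.4012
  candidates: C₊=(-3.3287,3.4106) cross=16.509; C₋=(-3.8969,-1.3581) cross=-16.509
  mode + wants cross > 0 → take C=(-3.3287,3.4106) (cross=16.509)
ex = (C−B)/|BC| = (-0.5005,0.8657); ey = (-0.8657,-0.5005)
P = B + -2.18·ex + -3.25·ey = (2.0777,0.5530)

2.08 0.55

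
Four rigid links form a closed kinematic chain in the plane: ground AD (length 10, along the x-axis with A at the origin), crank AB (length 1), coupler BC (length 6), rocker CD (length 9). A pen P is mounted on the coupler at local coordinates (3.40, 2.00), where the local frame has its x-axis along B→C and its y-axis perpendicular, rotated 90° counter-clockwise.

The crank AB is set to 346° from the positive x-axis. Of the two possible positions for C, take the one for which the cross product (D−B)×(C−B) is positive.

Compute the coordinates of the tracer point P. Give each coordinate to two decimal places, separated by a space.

0.13 3.61

A=(0,0), D=(10.00,0)
B = A + 1.00·(cos346°, sin346°) = (0.9703, -0.2419)
|BD| = 9.0329
circle(B,6.00) ∩ circle(D,9.00): a=2.0256, h=5.6477
  candidates: C₊=(2.8439,5.4580) cross=51.016; C₋=(3.1464,-5.8334) cross=-51.016
  mode + wants cross > 0 → take C=(2.8439,5.4580) (cross=51.016)
ex = (C−B)/|BC| = (0.3123,0.9500); ey = (-0.9500,0.3123)
P = B + 3.40·ex + 2.00·ey = (0.1320,3.6126)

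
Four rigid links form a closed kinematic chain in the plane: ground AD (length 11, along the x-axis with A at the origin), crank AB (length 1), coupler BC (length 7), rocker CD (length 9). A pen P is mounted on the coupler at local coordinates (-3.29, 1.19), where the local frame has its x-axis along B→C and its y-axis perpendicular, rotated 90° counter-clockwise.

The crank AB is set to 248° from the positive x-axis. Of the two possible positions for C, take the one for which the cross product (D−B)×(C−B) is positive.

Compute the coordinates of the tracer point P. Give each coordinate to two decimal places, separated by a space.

-3.17 -3.02

A=(0,0), D=(11.00,0)
B = A + 1.00·(cos248°, sin248°) = (-0.3746, -0.9272)
|BD| = 11.4123
circle(B,7.00) ∩ circle(D,9.00): a=4.3042, h=5.5203
  candidates: C₊=(3.4668,4.9246) cross=63.000; C₋=(4.3638,-6.0796) cross=-63.000
  mode + wants cross > 0 → take C=(3.4668,4.9246) (cross=63.000)
ex = (C−B)/|BC| = (0.5488,0.8360); ey = (-0.8360,0.5488)
P = B + -3.29·ex + 1.19·ey = (-3.1749,-3.0245)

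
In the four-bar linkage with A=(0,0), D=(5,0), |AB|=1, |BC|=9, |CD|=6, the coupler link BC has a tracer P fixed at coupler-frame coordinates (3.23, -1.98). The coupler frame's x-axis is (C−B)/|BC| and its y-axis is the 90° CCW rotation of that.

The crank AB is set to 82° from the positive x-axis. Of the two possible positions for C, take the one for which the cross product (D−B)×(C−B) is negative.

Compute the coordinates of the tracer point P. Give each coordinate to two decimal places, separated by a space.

A=(0,0), D=(5.00,0)
B = A + 1.00·(cos82°, sin82°) = (0.1392, 0.9903)
|BD| = 4.9607
circle(B,9.00) ∩ circle(D,6.00): a=7.0160, h=5.6370
  candidates: C₊=(8.1392,5.1132) cross=27.963; C₋=(5.8887,-5.9338) cross=-27.963
  mode - wants cross < 0 → take C=(5.8887,-5.9338) (cross=-27.963)
ex = (C−B)/|BC| = (0.6388,-0.7693); ey = (0.7693,0.6388)
P = B + 3.23·ex + -1.98·ey = (0.6793,-2.7596)

0.68 -2.76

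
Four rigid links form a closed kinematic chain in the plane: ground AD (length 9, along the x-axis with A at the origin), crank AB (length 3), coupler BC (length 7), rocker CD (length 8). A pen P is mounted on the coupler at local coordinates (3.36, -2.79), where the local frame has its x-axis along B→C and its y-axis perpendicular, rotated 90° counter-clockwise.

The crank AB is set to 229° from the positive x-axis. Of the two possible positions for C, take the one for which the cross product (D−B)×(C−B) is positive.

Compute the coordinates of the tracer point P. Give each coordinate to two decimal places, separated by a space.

A=(0,0), D=(9.00,0)
B = A + 3.00·(cos229°, sin229°) = (-1.9682, -2.2641)
|BD| = 11.1994
circle(B,7.00) ∩ circle(D,8.00): a=4.9300, h=4.9694
  candidates: C₊=(1.8554,3.5993) cross=55.654; C₋=(3.8647,-6.1342) cross=-55.654
  mode + wants cross > 0 → take C=(1.8554,3.5993) (cross=55.654)
ex = (C−B)/|BC| = (0.5462,0.8376); ey = (-0.8376,0.5462)
P = B + 3.36·ex + -2.79·ey = (2.2042,-0.9737)

2.20 -0.97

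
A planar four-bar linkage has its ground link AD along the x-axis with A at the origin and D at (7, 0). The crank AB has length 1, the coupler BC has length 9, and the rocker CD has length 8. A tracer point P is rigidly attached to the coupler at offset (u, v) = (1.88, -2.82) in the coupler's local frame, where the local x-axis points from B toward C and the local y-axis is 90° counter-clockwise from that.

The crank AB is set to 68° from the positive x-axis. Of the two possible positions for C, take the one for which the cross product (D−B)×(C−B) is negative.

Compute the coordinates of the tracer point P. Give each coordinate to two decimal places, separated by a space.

-1.49 -1.90

A=(0,0), D=(7.00,0)
B = A + 1.00·(cos68°, sin68°) = (0.3746, 0.9272)
|BD| = 6.6900
circle(B,9.00) ∩ circle(D,8.00): a=4.6155, h=7.7264
  candidates: C₊=(6.0164,7.9393) cross=51.689; C₋=(3.8748,-7.3643) cross=-51.689
  mode - wants cross < 0 → take C=(3.8748,-7.3643) (cross=-51.689)
ex = (C−B)/|BC| = (0.3889,-0.9213); ey = (0.9213,0.3889)
P = B + 1.88·ex + -2.82·ey = (-1.4922,-1.9015)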